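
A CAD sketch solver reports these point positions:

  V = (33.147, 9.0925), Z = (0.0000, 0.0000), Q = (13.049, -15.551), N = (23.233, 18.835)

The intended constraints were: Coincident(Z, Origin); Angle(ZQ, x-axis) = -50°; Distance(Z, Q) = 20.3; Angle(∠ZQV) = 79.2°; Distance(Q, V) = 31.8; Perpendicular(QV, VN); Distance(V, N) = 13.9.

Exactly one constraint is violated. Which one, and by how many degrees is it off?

Perpendicular(QV, VN) — off by 5.30°.

Z = (0.00, 0.00) ✓; ZQ at -50.00° ✓; |ZQ| = 20.30 ✓; ∠ZQV = 79.20° ✓; |QV| = 31.80 ✓; ∠(QV, VN) = 84.70° ✗; |VN| = 13.90 ✓.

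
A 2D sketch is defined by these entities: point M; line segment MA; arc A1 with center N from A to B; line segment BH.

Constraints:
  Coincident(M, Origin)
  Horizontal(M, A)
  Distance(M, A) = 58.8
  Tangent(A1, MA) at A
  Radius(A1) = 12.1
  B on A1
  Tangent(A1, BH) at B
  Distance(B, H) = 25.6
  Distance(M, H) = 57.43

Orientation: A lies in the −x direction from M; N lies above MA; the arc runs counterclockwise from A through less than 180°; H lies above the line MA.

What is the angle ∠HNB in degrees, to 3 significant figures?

64.7°

Checks: M.y = 0.00, A.y = 0.00 ✓; |NB| = 12.10 ✓; ∠(NB, BH) = 90.00° ✓; |BH| = 25.60 ✓; |MH| = 57.43 ✓.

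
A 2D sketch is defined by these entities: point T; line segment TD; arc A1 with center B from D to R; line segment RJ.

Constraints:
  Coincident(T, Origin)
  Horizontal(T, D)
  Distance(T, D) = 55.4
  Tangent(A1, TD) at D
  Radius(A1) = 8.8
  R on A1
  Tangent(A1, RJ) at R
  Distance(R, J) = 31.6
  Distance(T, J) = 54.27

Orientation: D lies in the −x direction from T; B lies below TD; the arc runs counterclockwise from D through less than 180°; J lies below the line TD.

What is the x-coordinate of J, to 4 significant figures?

-39.33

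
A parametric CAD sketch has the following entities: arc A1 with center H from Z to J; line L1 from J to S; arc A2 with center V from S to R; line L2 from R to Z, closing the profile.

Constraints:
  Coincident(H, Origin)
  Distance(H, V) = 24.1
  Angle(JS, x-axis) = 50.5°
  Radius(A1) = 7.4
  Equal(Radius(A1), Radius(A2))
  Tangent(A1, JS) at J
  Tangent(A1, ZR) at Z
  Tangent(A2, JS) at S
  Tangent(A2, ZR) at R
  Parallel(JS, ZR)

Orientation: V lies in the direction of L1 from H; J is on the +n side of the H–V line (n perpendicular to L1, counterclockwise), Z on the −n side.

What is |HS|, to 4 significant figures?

25.21

The slot axis is L1's direction at 50.5°, so u = (cos 50.5°, sin 50.5°) = (0.6361, 0.7716) and n = (−sin 50.5°, cos 50.5°) = (-0.7716, 0.6361). H is at the origin and V lies 24.1 along u from H, so V = 24.1·u = (15.33, 18.60). Tangency of A1 to both parallel lines with radius 7.4 puts J and Z at H ± 7.4·n: J = (-5.710, 4.707), Z = (5.710, -4.707). Equal radii place S and R the same way about V: S = V + 7.4·n = (9.619, 23.30), R = V − 7.4·n = (21.04, 13.89). Then |HS| = |S − H| = 25.21.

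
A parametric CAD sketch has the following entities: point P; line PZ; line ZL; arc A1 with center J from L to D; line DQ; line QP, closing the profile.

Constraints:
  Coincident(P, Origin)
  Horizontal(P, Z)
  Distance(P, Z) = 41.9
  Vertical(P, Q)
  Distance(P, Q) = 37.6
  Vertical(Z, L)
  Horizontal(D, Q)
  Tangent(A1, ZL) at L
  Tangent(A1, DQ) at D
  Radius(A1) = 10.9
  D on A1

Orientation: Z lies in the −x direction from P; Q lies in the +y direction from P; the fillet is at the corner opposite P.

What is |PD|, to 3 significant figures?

48.7

P is at the origin; P and Z share the same y with |PZ| = 41.9 and Z on the −x side, so Z = (-41.9, 0.00). PQ is vertical with |PQ| = 37.6 and Q on the +y side, so Q = (0.00, 37.6). The virtual corner opposite P is at (-41.9, 37.6). The tangent condition forces JL to be normal to ZL and tangency of A1 to DQ means the radius JD is perpendicular to DQ, with radius 10.9, so the center J sits 10.9 in from both sides at J = (-31.0, 26.7). That places the tangent points at L = (-41.9, 26.7) on ZL and D = (-31.0, 37.6) on DQ. Then |PD| = |D − P| = 48.7.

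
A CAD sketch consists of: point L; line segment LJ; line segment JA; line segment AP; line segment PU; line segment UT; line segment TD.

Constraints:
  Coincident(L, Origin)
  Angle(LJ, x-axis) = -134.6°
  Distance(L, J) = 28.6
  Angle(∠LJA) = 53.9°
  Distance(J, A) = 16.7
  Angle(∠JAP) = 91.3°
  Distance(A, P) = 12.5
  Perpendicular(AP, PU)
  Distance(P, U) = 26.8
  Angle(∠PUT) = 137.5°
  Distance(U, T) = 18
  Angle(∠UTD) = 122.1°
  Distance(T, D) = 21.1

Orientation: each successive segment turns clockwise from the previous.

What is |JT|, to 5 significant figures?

23.386

L is at the origin; LJ runs at -134.6° with length 28.6, so J = (-20.082, -20.364). ∠LJA = 53.9° gives JA at 99.300° from the x-axis; with |JA| = 16.7, A = (-22.780, -3.8835). ∠JAP = 91.3° gives AP at 10.600° from the x-axis; with |AP| = 12.5, P = (-10.494, -1.5841). The perpendicularity gives PU at right angles to AP, so PU runs at -79.400°; with |PU| = 26.8, U = (-5.5638, -27.927). ∠PUT = 137.5° gives UT at -121.90° from the x-axis; with |UT| = 18.0, T = (-15.076, -43.208). Then |JT| = |T − J| = 23.386.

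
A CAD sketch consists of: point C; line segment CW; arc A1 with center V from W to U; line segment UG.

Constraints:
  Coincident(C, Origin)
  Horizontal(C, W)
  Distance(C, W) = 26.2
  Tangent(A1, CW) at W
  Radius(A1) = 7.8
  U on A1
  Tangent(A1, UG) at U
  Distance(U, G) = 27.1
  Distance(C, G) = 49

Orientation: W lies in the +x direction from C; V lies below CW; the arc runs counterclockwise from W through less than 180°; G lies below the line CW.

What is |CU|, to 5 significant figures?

23.095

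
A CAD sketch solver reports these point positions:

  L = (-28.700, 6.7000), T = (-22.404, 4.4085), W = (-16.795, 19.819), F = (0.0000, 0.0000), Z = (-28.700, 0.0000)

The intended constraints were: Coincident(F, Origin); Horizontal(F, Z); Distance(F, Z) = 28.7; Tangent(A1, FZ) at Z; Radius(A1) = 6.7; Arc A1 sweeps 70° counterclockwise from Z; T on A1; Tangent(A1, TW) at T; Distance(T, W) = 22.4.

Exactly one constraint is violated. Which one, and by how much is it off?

Distance(T, W) = 22.4 — off by 6.00.

F = (0.00, 0.00) ✓; F.y = 0.00, Z.y = 0.00 ✓; |FZ| = 28.70 ✓; ∠(LZ, ZF) = 90.00° ✓; |LZ| = 6.700 ✓; bearing(L→T) − bearing(L→Z) = 70.00° ✓; |LT| = 6.700 ✓; ∠(LT, TW) = 90.00° ✓; |TW| = 16.40 ✗.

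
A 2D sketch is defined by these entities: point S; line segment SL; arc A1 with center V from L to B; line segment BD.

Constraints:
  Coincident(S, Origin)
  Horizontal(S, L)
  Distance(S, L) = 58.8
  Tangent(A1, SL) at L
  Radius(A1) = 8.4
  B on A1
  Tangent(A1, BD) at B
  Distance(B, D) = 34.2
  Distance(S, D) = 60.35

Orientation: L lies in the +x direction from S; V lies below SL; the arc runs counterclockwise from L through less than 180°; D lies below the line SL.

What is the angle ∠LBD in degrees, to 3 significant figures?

140°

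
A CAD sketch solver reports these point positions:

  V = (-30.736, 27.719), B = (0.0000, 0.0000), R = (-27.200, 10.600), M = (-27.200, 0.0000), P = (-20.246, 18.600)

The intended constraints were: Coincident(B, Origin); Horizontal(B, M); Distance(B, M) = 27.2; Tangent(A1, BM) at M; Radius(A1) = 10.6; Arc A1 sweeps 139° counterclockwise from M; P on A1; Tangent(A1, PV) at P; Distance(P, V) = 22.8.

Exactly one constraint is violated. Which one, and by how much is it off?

Distance(P, V) = 22.8 — off by 8.90.

B = (0.00, 0.00) ✓; B.y = 0.00, M.y = 0.00 ✓; |BM| = 27.20 ✓; ∠(RM, MB) = 90.00° ✓; |RM| = 10.60 ✓; bearing(R→P) − bearing(R→M) = 139.0° ✓; |RP| = 10.60 ✓; ∠(RP, PV) = 90.00° ✓; |PV| = 13.90 ✗.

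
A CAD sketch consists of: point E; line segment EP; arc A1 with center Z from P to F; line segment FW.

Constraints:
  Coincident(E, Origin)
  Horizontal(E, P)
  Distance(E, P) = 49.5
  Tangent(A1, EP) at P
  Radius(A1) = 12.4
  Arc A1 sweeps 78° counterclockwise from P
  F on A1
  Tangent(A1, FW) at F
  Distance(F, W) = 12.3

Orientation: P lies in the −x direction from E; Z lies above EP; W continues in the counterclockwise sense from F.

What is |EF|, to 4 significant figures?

38.64

E is at the origin; EP is horizontal with |EP| = 49.5 and P on the −x side, so P = (-49.50, 0.000). Tangency of A1 to EP means the radius ZP is perpendicular to EP, so Z = P + (0, 12.4) = (-49.50, 12.40). On A1, P sits at bearing -90° from Z; a 78° counterclockwise sweep puts F at bearing -12°, so F = Z + 12.4·(cos -12°, sin -12°) = (-37.37, 9.822). Then |EF| = |F − E| = 38.64.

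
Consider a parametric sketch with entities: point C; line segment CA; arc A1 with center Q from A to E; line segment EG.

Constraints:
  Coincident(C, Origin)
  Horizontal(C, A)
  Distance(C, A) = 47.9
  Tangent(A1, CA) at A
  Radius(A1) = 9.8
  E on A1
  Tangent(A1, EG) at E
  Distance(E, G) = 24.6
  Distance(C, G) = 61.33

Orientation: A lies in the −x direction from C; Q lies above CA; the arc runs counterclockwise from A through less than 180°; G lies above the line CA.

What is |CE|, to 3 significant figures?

41.5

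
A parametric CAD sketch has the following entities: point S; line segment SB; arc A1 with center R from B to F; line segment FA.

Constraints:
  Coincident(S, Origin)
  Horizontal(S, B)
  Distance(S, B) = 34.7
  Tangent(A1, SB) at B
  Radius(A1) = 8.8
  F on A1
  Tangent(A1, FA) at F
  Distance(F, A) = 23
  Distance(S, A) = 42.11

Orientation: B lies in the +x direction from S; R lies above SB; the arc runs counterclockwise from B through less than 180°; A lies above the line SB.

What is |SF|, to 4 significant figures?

43.95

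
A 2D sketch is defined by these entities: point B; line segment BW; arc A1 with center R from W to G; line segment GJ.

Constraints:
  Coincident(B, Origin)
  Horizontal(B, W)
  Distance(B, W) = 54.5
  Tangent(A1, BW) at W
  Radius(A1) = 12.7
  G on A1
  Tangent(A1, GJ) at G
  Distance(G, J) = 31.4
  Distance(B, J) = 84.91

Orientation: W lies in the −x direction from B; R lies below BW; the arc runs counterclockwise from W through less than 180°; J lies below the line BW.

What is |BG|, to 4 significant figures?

67.38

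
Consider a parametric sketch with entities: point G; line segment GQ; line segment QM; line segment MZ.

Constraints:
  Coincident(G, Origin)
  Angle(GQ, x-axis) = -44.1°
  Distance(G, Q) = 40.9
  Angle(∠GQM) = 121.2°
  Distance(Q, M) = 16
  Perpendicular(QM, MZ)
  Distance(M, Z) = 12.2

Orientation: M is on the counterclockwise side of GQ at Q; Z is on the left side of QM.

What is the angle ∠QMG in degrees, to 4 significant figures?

43.25°

G is at the origin; GQ runs at -44.1° with length 40.9, so Q = 40.9·(cos -44.1°, sin -44.1°) = (29.37, -28.46). ∠GQM = 121.2°, so QM runs at -44.1° + (180° − 121.2°) = 14.70° from the x-axis; with |QM| = 16.0, M = Q + 16.0·(cos 14.70°, sin 14.70°) = (44.85, -24.40). Then cos ∠QMG = MQ·MG / (|MQ||MG|), giving 43.25°.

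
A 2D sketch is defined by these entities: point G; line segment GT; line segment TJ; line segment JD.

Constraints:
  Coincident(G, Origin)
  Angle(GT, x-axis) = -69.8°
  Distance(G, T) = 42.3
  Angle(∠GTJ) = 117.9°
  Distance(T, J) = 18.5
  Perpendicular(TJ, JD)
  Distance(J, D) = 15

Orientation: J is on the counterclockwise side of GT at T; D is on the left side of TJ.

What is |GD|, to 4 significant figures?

44.36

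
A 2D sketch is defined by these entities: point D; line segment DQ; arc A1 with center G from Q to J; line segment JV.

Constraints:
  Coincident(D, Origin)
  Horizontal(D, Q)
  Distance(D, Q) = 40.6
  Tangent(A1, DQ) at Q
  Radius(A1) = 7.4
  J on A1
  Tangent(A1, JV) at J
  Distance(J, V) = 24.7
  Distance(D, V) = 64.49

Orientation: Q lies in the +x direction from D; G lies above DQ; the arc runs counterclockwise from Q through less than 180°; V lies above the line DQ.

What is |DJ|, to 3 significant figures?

47.1

D is at the origin; DQ is horizontal with |DQ| = 40.6 and Q on the +x side, so Q = (40.6, 0.00). Since A1 is tangent to DQ there, GQ ⟂ DQ, so G = Q + (0, 7.4) = (40.6, 7.40). Since GJ ⟂ JV (tangency), |GV| = √(7.4² + 24.7²) = 25.8 regardless of where J sits on A1. So V lies on both circle(D, 64.49) and circle(G, 25.8); the above-DQ intersection is V = (59.4, 25.0). J is the foot of the tangent from V: J = (47.0, 3.67).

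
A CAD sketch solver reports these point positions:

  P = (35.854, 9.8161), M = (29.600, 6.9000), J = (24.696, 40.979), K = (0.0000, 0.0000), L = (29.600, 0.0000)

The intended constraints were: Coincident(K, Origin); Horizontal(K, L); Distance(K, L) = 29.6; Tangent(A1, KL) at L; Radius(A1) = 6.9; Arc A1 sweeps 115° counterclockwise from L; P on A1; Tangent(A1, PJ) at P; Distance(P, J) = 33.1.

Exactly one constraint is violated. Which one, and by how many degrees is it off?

Tangent(A1, PJ) at P — off by 5.30°.

K = (0.00, 0.00) ✓; K.y = 0.00, L.y = 0.00 ✓; |KL| = 29.60 ✓; ∠(ML, LK) = 90.00° ✓; |ML| = 6.900 ✓; bearing(M→P) − bearing(M→L) = 115.0° ✓; |MP| = 6.900 ✓; ∠(MP, PJ) = 95.30° ✗; |PJ| = 33.10 ✓.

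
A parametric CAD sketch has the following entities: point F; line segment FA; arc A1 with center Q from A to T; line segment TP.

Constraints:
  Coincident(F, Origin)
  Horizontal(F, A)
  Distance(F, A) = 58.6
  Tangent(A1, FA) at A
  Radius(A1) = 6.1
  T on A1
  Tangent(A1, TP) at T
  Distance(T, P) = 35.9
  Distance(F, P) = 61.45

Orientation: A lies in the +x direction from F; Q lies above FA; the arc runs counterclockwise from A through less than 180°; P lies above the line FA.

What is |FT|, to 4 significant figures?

64.56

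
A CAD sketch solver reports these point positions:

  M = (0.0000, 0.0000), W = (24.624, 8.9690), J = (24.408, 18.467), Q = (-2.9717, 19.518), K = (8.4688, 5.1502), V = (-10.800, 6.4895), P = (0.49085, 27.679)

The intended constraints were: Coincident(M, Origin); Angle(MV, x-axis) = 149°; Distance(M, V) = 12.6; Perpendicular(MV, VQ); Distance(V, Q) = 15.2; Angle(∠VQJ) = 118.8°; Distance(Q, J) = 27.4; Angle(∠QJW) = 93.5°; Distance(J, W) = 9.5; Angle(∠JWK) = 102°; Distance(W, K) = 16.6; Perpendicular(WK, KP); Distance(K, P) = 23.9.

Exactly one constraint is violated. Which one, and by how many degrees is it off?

Perpendicular(WK, KP) — off by 6.20°.

M = (0.00, 0.00) ✓; MV at 149.0° ✓; |MV| = 12.60 ✓; ∠(MV, VQ) = 90.00° ✓; |VQ| = 15.20 ✓; ∠VQJ = 118.8° ✓; |QJ| = 27.40 ✓; ∠QJW = 93.50° ✓; |JW| = 9.500 ✓; ∠JWK = 102.0° ✓; |WK| = 16.60 ✓; ∠(WK, KP) = 83.80° ✗; |KP| = 23.90 ✓.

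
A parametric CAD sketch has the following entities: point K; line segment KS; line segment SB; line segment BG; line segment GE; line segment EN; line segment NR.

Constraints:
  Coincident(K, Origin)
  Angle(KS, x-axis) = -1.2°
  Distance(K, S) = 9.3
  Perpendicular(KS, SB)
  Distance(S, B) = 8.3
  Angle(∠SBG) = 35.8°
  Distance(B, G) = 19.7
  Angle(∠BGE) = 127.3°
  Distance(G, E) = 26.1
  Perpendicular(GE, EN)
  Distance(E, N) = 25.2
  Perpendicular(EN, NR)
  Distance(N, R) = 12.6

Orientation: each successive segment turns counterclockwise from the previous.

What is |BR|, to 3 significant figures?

27.2

K is at the origin; KS runs at -1.2° with length 9.3, so S = (9.30, -0.195). The perpendicularity gives SB at right angles to KS, so SB runs at 88.8°; with |SB| = 8.3, B = (9.47, 8.10). ∠SBG = 35.8° gives BG at -127° from the x-axis; with |BG| = 19.7, G = (-2.38, -7.63). ∠BGE = 127.3° gives GE at -74.3° from the x-axis; with |GE| = 26.1, E = (4.68, -32.8). GE is perpendicular to EN, so EN runs at 15.7°; with |EN| = 25.2, N = (28.9, -25.9). EN ⟂ NR, so NR runs at 106°; with |NR| = 12.6, R = (25.5, -13.8). Then |BR| = |R − B| = 27.2.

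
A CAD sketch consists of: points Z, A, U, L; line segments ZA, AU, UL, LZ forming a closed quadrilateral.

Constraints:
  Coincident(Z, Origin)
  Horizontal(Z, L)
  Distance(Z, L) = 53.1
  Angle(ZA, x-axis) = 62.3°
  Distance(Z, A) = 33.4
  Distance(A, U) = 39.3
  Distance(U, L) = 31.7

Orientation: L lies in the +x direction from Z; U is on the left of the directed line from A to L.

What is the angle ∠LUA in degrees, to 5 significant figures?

83.940°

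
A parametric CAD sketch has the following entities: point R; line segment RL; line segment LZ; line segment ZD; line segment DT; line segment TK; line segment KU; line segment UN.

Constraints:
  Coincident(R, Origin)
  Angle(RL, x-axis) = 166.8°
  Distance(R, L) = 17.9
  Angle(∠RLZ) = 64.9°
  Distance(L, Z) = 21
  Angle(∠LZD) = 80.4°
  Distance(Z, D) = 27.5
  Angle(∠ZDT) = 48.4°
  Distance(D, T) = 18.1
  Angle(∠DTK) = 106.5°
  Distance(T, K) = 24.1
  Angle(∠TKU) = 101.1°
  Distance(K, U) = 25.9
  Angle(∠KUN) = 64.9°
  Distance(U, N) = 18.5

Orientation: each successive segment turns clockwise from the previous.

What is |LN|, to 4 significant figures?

32.69

R is at the origin; RL runs at 166.8° with length 17.9, so L = (-17.43, 4.087). ∠RLZ = 64.9° gives LZ at 51.70° from the x-axis; with |LZ| = 21.0, Z = (-4.412, 20.57). ∠LZD = 80.4° gives ZD at -47.90° from the x-axis; with |ZD| = 27.5, D = (14.03, 0.1634). ∠ZDT = 48.4° gives DT at -179.5° from the x-axis; with |DT| = 18.1, T = (-4.074, 0.005498). ∠DTK = 106.5° gives TK at 107.0° from the x-axis; with |TK| = 24.1, K = (-11.12, 23.05). ∠TKU = 101.1° gives KU at 28.10° from the x-axis; with |KU| = 25.9, U = (11.73, 35.25). ∠KUN = 64.9° gives UN at -87.00° from the x-axis; with |UN| = 18.5, N = (12.69, 16.78). Then |LN| = |N − L| = 32.69.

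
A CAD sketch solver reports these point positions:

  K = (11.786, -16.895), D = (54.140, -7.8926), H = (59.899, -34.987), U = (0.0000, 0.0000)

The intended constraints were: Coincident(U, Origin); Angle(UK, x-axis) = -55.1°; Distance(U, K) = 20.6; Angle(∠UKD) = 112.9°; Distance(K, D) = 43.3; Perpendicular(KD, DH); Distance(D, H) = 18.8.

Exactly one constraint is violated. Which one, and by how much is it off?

Distance(D, H) = 18.8 — off by 8.90.

U = (0.00, 0.00) ✓; UK at -55.10° ✓; |UK| = 20.60 ✓; ∠UKD = 112.9° ✓; |KD| = 43.30 ✓; ∠(KD, DH) = 90.00° ✓; |DH| = 27.70 ✗.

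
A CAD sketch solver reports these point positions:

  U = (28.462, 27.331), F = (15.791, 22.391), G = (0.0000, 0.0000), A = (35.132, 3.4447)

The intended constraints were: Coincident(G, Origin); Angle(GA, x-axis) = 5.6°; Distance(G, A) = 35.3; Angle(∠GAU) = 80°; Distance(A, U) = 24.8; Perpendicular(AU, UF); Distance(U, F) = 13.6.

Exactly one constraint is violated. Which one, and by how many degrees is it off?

Perpendicular(AU, UF) — off by 5.70°.

G = (0.00, 0.00) ✓; GA at 5.600° ✓; |GA| = 35.30 ✓; ∠GAU = 80.00° ✓; |AU| = 24.80 ✓; ∠(AU, UF) = 95.70° ✗; |UF| = 13.60 ✓.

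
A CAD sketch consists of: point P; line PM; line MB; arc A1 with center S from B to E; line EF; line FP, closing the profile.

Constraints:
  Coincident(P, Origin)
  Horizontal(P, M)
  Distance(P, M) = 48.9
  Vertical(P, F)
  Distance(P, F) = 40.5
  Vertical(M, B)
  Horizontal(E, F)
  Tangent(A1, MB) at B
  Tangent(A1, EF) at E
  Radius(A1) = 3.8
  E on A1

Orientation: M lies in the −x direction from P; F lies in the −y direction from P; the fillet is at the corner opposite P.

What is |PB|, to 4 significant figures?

61.14

P is at the origin; PM is horizontal with |PM| = 48.9 and M on the −x side, so M = (-48.90, 0.000). P and F share the same x with |PF| = 40.5 and F on the −y side, so F = (0.000, -40.50). The virtual corner opposite P is at (-48.90, -40.50). The tangent condition forces SB to be normal to MB and tangency of A1 to EF means the radius SE is perpendicular to EF, with radius 3.8, so the center S sits 3.8 in from both sides at S = (-45.10, -36.70). That places the tangent points at B = (-48.90, -36.70) on MB and E = (-45.10, -40.50) on EF. Then |PB| = |B − P| = 61.14.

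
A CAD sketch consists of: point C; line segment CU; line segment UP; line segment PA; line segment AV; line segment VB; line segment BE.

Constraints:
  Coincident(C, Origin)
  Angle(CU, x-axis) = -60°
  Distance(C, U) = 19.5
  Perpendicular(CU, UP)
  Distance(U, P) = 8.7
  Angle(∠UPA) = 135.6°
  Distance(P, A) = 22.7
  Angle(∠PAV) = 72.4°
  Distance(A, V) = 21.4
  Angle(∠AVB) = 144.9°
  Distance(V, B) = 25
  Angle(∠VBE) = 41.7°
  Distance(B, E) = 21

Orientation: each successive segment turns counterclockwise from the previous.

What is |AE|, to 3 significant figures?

26.9

∠AVB = 144.9° gives VB at -143° from the x-axis; with |VB| = 25.0, B = (-17.9, -6.50). ∠VBE = 41.7° gives BE at -4.60° from the x-axis; with |BE| = 21.0, E = (2.99, -8.18). Then |AE| = |E − A| = 26.9.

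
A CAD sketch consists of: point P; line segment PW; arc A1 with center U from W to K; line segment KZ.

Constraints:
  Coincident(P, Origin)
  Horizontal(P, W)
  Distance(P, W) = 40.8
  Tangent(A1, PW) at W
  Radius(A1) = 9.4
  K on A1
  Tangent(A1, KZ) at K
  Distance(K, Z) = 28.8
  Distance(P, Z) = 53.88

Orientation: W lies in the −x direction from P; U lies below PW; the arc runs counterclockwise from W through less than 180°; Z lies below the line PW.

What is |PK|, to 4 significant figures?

51.08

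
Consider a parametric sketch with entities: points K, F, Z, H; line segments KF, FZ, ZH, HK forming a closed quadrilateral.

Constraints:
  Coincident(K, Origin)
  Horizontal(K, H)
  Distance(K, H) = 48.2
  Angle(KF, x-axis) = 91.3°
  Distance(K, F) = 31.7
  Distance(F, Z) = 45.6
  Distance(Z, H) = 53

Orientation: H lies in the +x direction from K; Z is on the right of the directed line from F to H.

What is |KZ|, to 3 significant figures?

14.2

Checks: |FZ| = 45.60 ✓; |ZH| = 53.00 ✓.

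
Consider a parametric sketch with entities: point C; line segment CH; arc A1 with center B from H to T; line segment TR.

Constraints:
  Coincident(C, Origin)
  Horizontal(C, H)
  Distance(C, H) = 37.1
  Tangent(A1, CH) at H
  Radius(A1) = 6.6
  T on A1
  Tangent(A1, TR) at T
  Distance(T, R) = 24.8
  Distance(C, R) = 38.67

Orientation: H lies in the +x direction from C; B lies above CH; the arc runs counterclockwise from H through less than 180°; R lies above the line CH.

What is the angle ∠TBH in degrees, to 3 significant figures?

133°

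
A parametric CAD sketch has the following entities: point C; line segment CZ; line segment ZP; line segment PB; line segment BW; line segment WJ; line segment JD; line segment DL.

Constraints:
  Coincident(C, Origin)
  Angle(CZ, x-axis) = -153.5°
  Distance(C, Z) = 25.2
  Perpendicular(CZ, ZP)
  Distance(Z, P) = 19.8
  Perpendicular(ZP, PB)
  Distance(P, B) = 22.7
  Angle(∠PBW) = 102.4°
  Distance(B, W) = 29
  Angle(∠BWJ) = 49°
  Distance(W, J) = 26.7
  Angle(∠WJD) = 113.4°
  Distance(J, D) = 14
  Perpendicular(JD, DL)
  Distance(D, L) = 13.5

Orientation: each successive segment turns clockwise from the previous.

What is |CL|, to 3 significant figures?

17.7

C is at the origin; CZ runs at -153.5° with length 25.2, so Z = (-22.6, -11.2). CZ ⟂ ZP, so ZP runs at 116°; with |ZP| = 19.8, P = (-31.4, 6.48). The perpendicularity gives PB at right angles to ZP, so PB runs at 26.5°; with |PB| = 22.7, B = (-11.1, 16.6). ∠PBW = 102.4° gives BW at -51.1° from the x-axis; with |BW| = 29.0, W = (7.14, -5.96). ∠BWJ = 49.0° gives WJ at 178° from the x-axis; with |WJ| = 26.7, J = (-19.5, -4.99). ∠WJD = 113.4° gives JD at 111° from the x-axis; with |JD| = 14.0, D = (-24.6, 8.06). The perpendicularity gives DL at right angles to JD, so DL runs at 21.3°; with |DL| = 13.5, L = (-12.1, 13.0). Then |CL| = |L − C| = 17.7.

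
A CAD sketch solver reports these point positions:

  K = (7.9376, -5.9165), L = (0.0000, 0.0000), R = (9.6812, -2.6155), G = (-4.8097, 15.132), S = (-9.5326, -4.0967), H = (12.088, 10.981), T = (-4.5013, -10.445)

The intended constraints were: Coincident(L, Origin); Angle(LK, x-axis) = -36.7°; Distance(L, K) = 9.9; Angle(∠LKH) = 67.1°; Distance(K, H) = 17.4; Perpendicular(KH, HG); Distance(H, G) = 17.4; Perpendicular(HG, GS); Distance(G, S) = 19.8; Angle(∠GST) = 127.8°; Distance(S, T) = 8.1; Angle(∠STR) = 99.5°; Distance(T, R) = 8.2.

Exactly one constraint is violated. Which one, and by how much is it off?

Distance(T, R) = 8.2 — off by 8.00.

L = (0.00, 0.00) ✓; LK at -36.70° ✓; |LK| = 9.900 ✓; ∠LKH = 67.10° ✓; |KH| = 17.40 ✓; ∠(KH, HG) = 90.00° ✓; |HG| = 17.40 ✓; ∠(HG, GS) = 90.00° ✓; |GS| = 19.80 ✓; ∠GST = 127.8° ✓; |ST| = 8.100 ✓; ∠STR = 99.50° ✓; |TR| = 16.20 ✗.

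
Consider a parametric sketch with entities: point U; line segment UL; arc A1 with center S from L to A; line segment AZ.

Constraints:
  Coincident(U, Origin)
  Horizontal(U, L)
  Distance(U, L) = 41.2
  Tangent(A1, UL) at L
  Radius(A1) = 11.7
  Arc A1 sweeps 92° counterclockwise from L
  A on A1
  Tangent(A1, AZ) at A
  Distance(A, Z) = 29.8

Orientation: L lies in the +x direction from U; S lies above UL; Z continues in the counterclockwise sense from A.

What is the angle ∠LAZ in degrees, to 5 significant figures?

134.00°

U is at the origin; U and L share the same y with |UL| = 41.2 and L on the +x side, so L = (41.200, 0.0000). A1 meets UL tangentially, so SL is at right angles to UL, so S = L + (0, 11.7) = (41.200, 11.700). On A1, L sits at bearing -90° from S; a 92° counterclockwise sweep puts A at bearing 2°, so A = S + 11.7·(cos 2°, sin 2°) = (52.893, 12.108). Tangency of A1 to AZ means the radius SA is perpendicular to AZ, so AZ runs along (−sin 2°, cos 2°); with |AZ| = 29.8, Z = (51.853, 41.890). Then cos ∠LAZ = AL·AZ / (|AL||AZ|), giving 134.00°.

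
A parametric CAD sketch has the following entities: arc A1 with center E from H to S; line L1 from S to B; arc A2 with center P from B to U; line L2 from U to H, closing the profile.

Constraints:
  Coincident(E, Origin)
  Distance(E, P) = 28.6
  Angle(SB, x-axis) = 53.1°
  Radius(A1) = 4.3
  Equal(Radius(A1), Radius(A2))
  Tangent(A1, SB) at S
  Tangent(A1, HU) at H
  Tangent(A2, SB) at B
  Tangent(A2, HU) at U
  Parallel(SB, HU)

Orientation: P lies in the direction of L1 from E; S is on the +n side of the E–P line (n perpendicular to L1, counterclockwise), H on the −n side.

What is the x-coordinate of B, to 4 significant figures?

13.73

The slot axis is L1's direction at 53.1°, so u = (cos 53.1°, sin 53.1°) = (0.6004, 0.7997) and n = (−sin 53.1°, cos 53.1°) = (-0.7997, 0.6004). E is at the origin and P lies 28.6 along u from E, so P = 28.6·u = (17.17, 22.87). Tangency of A1 to both parallel lines with radius 4.3 puts S and H at E ± 4.3·n: S = (-3.439, 2.582), H = (3.439, -2.582). Equal radii place B and U the same way about P: B = P + 4.3·n = (13.73, 25.45), U = P − 4.3·n = (20.61, 20.29). So B.x = 13.73.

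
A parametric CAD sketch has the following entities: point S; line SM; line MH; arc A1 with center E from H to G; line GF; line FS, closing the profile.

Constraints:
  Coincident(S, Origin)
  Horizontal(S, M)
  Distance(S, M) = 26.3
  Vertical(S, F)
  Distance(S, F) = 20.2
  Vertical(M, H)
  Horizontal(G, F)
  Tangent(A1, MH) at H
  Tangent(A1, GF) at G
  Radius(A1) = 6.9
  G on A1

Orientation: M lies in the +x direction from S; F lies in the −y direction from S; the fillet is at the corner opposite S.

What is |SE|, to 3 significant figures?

23.5

SF is vertical with |SF| = 20.2 and F on the −y side, so F = (0.00, -20.2). The virtual corner opposite S is at (26.3, -20.2). Since A1 is tangent to MH there, EH ⟂ MH and the tangent condition forces EG to be normal to GF, with radius 6.9, so the center E sits 6.9 in from both sides at E = (19.4, -13.3). Then |SE| = |E − S| = 23.5.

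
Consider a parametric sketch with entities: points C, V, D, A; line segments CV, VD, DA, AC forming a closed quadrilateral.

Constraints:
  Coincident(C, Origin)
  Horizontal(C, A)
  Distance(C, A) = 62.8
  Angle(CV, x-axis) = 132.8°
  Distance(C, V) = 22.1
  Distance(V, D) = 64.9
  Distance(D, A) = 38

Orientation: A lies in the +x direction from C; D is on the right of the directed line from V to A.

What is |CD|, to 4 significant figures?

43.06

Checks: |CA| = 62.80 ✓; |CV| = 22.10 ✓; |VD| = 64.90 ✓; |DA| = 38.00 ✓.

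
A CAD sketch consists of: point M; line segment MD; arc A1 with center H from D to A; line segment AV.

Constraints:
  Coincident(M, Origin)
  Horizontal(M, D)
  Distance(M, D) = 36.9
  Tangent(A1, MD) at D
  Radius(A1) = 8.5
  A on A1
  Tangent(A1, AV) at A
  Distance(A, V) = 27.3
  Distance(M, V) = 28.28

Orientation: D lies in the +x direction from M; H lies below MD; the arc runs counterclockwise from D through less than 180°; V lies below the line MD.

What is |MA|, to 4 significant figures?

30.36

Checks: ∠(HD, DM) = 90.00° ✓; |HD| = 8.500 ✓; |HA| = 8.500 ✓; ∠(HA, AV) = 90.00° ✓; |AV| = 27.30 ✓; |MV| = 28.28 ✓.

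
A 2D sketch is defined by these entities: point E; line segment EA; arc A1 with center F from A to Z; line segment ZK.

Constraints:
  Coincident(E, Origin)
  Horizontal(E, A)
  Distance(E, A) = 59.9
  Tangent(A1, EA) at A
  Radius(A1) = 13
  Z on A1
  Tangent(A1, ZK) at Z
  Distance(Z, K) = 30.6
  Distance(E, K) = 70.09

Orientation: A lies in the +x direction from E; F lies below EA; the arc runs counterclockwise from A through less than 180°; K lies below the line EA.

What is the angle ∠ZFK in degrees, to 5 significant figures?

66.982°

E is at the origin; E and A share the same y with |EA| = 59.9 and A on the +x side, so A = (59.900, 0.0000). The tangent condition forces FA to be normal to EA, so F = A + (0, -13) = (59.900, -13.000). Since FZ ⟂ ZK (tangency), |FK| = √(13.0² + 30.6²) = 33.247 regardless of where Z sits on A1. So K lies on both circle(E, 70.09) and circle(F, 33.247); the below-EA intersection is K = (53.250, -45.575). Z is the foot of the tangent from K: Z = (47.160, -15.587).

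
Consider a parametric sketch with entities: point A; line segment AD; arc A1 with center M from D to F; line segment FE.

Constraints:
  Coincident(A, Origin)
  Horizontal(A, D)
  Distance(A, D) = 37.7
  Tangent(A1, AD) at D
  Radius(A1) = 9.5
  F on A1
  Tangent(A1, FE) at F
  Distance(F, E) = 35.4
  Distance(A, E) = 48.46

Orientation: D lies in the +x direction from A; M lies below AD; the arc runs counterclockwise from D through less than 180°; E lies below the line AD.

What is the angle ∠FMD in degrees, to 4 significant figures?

80.64°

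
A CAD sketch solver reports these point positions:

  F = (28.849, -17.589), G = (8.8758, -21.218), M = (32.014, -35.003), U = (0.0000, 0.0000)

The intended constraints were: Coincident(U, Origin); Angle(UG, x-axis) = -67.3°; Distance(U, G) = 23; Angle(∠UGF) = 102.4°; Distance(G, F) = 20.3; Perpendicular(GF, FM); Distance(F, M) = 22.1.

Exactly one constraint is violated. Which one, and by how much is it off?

Distance(F, M) = 22.1 — off by 4.40.

U = (0.00, 0.00) ✓; UG at -67.30° ✓; |UG| = 23.00 ✓; ∠UGF = 102.4° ✓; |GF| = 20.30 ✓; ∠(GF, FM) = 90.00° ✓; |FM| = 17.70 ✗.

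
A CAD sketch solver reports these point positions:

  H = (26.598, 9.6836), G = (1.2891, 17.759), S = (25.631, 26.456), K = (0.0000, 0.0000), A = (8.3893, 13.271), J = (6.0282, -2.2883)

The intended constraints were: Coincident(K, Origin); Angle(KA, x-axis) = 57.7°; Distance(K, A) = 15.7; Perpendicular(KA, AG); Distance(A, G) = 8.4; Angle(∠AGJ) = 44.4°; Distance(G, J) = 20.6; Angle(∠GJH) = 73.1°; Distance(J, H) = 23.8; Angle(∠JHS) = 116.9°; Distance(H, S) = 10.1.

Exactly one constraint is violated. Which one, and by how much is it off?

Distance(H, S) = 10.1 — off by 6.70.

K = (0.00, 0.00) ✓; KA at 57.70° ✓; |KA| = 15.70 ✓; ∠(KA, AG) = 90.00° ✓; |AG| = 8.400 ✓; ∠AGJ = 44.40° ✓; |GJ| = 20.60 ✓; ∠GJH = 73.10° ✓; |JH| = 23.80 ✓; ∠JHS = 116.9° ✓; |HS| = 16.80 ✗.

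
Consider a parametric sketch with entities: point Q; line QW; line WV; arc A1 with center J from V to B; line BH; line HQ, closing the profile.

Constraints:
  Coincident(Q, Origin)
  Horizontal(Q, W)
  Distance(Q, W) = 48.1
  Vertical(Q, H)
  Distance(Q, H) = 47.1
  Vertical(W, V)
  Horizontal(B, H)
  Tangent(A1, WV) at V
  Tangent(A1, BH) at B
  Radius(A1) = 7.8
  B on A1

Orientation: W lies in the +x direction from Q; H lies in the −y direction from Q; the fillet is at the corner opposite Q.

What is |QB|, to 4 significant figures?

61.99

Q is at the origin; Q and W share the same y with |QW| = 48.1 and W on the +x side, so W = (48.10, 0.000). Q and H share the same x with |QH| = 47.1 and H on the −y side, so H = (0.000, -47.10). The virtual corner opposite Q is at (48.10, -47.10). Tangency of A1 to WV means the radius JV is perpendicular to WV and the tangent condition forces JB to be normal to BH, with radius 7.8, so the center J sits 7.8 in from both sides at J = (40.30, -39.30). That places the tangent points at V = (48.10, -39.30) on WV and B = (40.30, -47.10) on BH. Then |QB| = |B − Q| = 61.99.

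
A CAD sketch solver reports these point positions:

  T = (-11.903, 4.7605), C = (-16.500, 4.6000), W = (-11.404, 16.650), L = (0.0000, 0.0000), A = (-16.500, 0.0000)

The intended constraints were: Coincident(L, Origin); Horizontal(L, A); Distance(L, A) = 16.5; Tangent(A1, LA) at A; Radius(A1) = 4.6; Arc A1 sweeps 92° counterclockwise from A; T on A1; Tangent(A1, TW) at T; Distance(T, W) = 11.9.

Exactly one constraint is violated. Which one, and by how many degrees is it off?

Tangent(A1, TW) at T — off by 4.40°.

L = (0.00, 0.00) ✓; L.y = 0.00, A.y = 0.00 ✓; |LA| = 16.50 ✓; ∠(CA, AL) = 90.00° ✓; |CA| = 4.600 ✓; bearing(C→T) − bearing(C→A) = 92.00° ✓; |CT| = 4.600 ✓; ∠(CT, TW) = 94.40° ✗; |TW| = 11.90 ✓.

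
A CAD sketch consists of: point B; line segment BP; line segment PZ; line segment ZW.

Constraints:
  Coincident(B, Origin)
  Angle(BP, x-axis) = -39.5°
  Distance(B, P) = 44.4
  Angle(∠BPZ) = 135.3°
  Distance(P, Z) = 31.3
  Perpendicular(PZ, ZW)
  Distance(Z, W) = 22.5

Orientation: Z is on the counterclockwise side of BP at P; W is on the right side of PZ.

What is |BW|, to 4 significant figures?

82.69

B is at the origin; BP runs at -39.5° with length 44.4, so P = 44.4·(cos -39.5°, sin -39.5°) = (34.26, -28.24). ∠BPZ = 135.3°, so PZ runs at -39.5° + (180° − 135.3°) = 5.200° from the x-axis; with |PZ| = 31.3, Z = P + 31.3·(cos 5.200°, sin 5.200°) = (65.43, -25.41). The perpendicularity gives ZW at right angles to PZ; with |ZW| = 22.5 on the right of PZ, W = Z + 22.5·(0.09063, -0.9959) = (67.47, -47.81). Then |BW| = |W − B| = 82.69.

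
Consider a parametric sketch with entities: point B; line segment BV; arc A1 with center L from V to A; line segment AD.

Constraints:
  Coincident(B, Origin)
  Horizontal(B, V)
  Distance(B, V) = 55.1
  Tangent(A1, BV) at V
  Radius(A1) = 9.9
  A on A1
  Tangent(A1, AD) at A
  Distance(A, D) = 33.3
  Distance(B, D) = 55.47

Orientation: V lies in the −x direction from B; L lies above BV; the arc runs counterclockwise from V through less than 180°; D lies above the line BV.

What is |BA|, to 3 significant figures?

46.1

B is at the origin; BV is horizontal with |BV| = 55.1 and V on the −x side, so V = (-55.1, 0.00). Since A1 is tangent to BV there, LV ⟂ BV, so L = V + (0, 9.9) = (-55.1, 9.90). Since LA ⟂ AD (tangency), |LD| = √(9.9² + 33.3²) = 34.7 regardless of where A sits on A1. So D lies on both circle(B, 55.47) and circle(L, 34.7); the above-BV intersection is D = (-38.2, 40.2). A is the foot of the tangent from D: A = (-45.4, 7.74).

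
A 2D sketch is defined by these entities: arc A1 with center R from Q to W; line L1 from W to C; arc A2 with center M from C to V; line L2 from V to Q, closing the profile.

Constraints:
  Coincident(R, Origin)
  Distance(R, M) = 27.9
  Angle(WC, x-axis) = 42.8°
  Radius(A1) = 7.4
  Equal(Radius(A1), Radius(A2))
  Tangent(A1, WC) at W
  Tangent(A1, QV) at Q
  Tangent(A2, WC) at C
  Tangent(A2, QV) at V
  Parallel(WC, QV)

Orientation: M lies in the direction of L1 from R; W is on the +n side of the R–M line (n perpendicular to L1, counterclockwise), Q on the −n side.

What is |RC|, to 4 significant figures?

28.86

Tangency of A1 to both parallel lines with radius 7.4 puts W and Q at R ± 7.4·n: W = (-5.028, 5.430), Q = (5.028, -5.430). Equal radii place C and V the same way about M: C = M + 7.4·n = (15.44, 24.39), V = M − 7.4·n = (25.50, 13.53). Then |RC| = |C − R| = 28.86.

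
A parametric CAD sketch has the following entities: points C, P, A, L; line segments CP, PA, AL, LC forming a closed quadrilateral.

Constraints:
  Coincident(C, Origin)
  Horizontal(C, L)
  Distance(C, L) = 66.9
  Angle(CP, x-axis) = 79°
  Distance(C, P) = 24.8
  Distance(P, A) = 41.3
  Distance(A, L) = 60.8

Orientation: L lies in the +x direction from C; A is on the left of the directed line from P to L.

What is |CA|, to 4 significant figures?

62.91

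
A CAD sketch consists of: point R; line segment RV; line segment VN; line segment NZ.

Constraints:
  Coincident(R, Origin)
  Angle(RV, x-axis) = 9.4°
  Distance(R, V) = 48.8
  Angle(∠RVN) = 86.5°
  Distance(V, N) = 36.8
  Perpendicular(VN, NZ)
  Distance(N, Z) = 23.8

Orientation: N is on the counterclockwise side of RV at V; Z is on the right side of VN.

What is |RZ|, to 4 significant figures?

80.01

R is at the origin; RV runs at 9.4° with length 48.8, so V = 48.8·(cos 9.4°, sin 9.4°) = (48.14, 7.970). ∠RVN = 86.5°, so VN runs at 9.4° + (180° − 86.5°) = 102.9° from the x-axis; with |VN| = 36.8, N = V + 36.8·(cos 102.9°, sin 102.9°) = (39.93, 43.84). VN ⟂ NZ; with |NZ| = 23.8 on the right of VN, Z = N + 23.8·(0.9748, 0.2233) = (63.13, 49.15). Then |RZ| = |Z − R| = 80.01.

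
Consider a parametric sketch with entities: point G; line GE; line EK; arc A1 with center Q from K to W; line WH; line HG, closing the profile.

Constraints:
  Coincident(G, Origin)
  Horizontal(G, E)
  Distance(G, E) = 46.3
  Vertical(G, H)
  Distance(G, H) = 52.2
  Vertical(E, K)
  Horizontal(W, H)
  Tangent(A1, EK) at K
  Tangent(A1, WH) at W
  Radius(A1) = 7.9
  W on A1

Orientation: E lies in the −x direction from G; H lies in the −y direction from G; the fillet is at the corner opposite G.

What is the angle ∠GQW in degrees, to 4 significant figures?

139.1°

The virtual corner opposite G is at (-46.30, -52.20). A1 meets EK tangentially, so QK is at right angles to EK and A1 meets WH tangentially, so QW is at right angles to WH, with radius 7.9, so the center Q sits 7.9 in from both sides at Q = (-38.40, -44.30). That places the tangent points at K = (-46.30, -44.30) on EK and W = (-38.40, -52.20) on WH. Then cos ∠GQW = QG·QW / (|QG||QW|), giving 139.1°.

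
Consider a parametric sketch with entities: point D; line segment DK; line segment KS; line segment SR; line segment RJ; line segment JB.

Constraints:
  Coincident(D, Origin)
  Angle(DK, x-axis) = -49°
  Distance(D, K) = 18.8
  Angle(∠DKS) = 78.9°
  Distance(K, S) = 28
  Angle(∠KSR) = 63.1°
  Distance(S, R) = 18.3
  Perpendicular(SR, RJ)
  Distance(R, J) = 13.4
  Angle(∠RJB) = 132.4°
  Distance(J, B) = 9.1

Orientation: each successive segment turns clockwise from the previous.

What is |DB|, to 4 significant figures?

17.05

D is at the origin; DK runs at -49.0° with length 18.8, so K = (12.33, -14.19). ∠DKS = 78.9° gives KS at -150.1° from the x-axis; with |KS| = 28.0, S = (-11.94, -28.15). ∠KSR = 63.1° gives SR at 93.00° from the x-axis; with |SR| = 18.3, R = (-12.90, -9.871). The perpendicularity gives RJ at right angles to SR, so RJ runs at 3.000°; with |RJ| = 13.4, J = (0.4847, -9.170). ∠RJB = 132.4° gives JB at -44.60° from the x-axis; with |JB| = 9.1, B = (6.964, -15.56). Then |DB| = |B − D| = 17.05.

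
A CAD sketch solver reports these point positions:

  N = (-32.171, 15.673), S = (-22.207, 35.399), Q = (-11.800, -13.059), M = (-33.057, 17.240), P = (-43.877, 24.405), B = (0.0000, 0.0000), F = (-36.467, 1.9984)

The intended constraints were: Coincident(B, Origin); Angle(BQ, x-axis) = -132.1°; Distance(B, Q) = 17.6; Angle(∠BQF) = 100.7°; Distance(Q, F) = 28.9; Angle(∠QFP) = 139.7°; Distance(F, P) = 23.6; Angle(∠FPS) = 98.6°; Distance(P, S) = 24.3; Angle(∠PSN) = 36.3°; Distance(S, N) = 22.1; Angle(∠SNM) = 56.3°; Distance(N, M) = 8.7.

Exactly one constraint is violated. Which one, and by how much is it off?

Distance(N, M) = 8.7 — off by 6.90.

B = (0.00, 0.00) ✓; BQ at -132.1° ✓; |BQ| = 17.60 ✓; ∠BQF = 100.7° ✓; |QF| = 28.90 ✓; ∠QFP = 139.7° ✓; |FP| = 23.60 ✓; ∠FPS = 98.60° ✓; |PS| = 24.30 ✓; ∠PSN = 36.30° ✓; |SN| = 22.10 ✓; ∠SNM = 56.28° ✓; |NM| = 1.800 ✗.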